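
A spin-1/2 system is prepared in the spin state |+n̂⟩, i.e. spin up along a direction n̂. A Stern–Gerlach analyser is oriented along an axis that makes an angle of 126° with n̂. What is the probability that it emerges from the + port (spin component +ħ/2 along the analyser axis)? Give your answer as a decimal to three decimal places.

0.206

For spin-½, the probability of finding spin-up along an axis at angle θ to the initial spin direction is cos²(θ/2); spin-down is sin²(θ/2).
θ = 126°, so P = cos²(63°) ≈ 0.206.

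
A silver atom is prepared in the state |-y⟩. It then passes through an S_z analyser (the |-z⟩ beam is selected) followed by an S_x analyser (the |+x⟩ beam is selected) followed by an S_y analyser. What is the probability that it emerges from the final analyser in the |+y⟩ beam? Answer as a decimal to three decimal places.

0.125

First analyser (S_z): from |-y⟩, P(|-z⟩) = 1/2.
After stage 1 the state is |-z⟩; P(|+x⟩) = |⟨+x|-z⟩|² = 1/2.
After stage 2 the state is |+x⟩; P(|+y⟩) = |⟨+y|+x⟩|² = 1/2.
Joint probability = 1/2 × 1/2 × 1/2 = 0.125.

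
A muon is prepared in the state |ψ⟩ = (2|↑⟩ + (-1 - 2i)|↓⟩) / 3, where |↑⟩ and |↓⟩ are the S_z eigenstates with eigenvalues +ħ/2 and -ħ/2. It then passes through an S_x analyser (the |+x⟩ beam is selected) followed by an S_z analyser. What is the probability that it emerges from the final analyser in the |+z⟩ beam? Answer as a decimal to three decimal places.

0.139

First analyser (S_x): P(|+x⟩) = |⟨+x|ψ⟩|² = 5/18.
After stage 1 the state is |+x⟩; P(|+z⟩) = |⟨+z|+x⟩|² = 1/2.
Joint probability = 5/18 × 1/2 = 0.139.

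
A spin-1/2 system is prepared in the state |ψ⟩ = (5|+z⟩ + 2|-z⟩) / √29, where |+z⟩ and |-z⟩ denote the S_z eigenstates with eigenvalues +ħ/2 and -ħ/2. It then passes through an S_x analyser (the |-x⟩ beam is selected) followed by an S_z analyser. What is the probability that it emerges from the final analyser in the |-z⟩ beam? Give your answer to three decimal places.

First analyser (S_x): P(|-x⟩) = |⟨-x|ψ⟩|² = 9/58.
After stage 1 the state is |-x⟩; P(|-z⟩) = |⟨-z|-x⟩|² = 1/2.
Joint probability = 9/58 × 1/2 = 0.078.

0.078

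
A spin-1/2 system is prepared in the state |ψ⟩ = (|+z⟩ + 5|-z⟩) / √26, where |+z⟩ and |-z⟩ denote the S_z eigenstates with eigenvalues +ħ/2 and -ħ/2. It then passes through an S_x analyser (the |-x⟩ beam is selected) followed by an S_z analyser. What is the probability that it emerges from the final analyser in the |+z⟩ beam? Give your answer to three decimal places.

0.154

First analyser (S_x): P(|-x⟩) = |⟨-x|ψ⟩|² = 16/52.
After stage 1 the state is |-x⟩; P(|+z⟩) = |⟨+z|-x⟩|² = 1/2.
Joint probability = 16/52 × 1/2 = 0.154.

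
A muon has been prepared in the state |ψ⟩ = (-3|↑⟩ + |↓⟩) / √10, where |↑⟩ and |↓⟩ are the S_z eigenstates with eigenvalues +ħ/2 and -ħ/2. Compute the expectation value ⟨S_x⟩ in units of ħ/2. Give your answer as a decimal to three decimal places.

⟨σ_x⟩ = 2 Re(a* b)/(|a|²+|b|²) with a = -3, b = 1.
a* b = -3, so ⟨σ_x⟩ = -6/10.
⟨S_x⟩ = (ħ/2)·⟨σ_x⟩.

-0.600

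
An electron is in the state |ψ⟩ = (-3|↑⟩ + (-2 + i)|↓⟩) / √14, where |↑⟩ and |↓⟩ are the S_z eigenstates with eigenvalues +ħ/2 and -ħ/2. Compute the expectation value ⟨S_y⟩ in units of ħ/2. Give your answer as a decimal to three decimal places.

⟨σ_y⟩ = 2 Im(a* b)/(|a|²+|b|²) with a = -3, b = (-2 + i).
a* b = (6 - 3i), so ⟨σ_y⟩ = -6/14.
⟨S_y⟩ = (ħ/2)·⟨σ_y⟩.

-0.429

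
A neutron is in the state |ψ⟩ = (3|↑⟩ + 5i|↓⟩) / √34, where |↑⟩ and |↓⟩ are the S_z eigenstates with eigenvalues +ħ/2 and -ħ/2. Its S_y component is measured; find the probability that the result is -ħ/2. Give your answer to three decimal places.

|-y⟩ = (|↑⟩ - i|↓⟩)/√2, so ⟨-y|ψ⟩ = (-2) / (√2·√34).
P = |-2|² / 68 = 4/68.

0.059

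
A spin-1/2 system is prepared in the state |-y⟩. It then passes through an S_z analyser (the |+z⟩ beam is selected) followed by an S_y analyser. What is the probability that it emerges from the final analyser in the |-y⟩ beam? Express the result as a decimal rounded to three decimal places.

First analyser (S_z): from |-y⟩, P(|+z⟩) = 1/2.
After stage 1 the state is |+z⟩; P(|-y⟩) = |⟨-y|+z⟩|² = 1/2.
Joint probability = 1/2 × 1/2 = 0.250.

0.250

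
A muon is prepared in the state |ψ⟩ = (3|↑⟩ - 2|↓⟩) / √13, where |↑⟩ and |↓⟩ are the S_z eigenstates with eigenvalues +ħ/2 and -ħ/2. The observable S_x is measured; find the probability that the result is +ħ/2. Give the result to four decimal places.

0.0385

|+x⟩ = (|↑⟩ + |↓⟩)/√2, so ⟨+x|ψ⟩ = (1) / (√2·√13).
P = |1|² / 26 = 1/26.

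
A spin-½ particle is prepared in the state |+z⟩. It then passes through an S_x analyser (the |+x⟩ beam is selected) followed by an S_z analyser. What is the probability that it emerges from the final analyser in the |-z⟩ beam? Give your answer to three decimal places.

0.250

First analyser (S_x): from |+z⟩, P(|+x⟩) = 1/2.
After stage 1 the state is |+x⟩; P(|-z⟩) = |⟨-z|+x⟩|² = 1/2.
Joint probability = 1/2 × 1/2 = 0.250.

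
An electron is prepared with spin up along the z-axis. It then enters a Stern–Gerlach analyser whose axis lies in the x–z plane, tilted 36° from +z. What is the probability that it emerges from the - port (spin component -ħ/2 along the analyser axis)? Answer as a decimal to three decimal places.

0.095

For spin-½, the probability of finding spin-up along an axis at angle θ to the initial spin direction is cos²(θ/2); spin-down is sin²(θ/2).
θ = 36°, so P = sin²(18°) ≈ 0.095.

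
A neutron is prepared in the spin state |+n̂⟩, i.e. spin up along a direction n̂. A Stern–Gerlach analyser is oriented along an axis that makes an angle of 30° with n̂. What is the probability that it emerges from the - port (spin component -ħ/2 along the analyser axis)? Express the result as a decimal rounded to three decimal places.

For spin-½, the probability of finding spin-up along an axis at angle θ to the initial spin direction is cos²(θ/2); spin-down is sin²(θ/2).
θ = 30°, so P = sin²(15°) ≈ 0.067.

0.067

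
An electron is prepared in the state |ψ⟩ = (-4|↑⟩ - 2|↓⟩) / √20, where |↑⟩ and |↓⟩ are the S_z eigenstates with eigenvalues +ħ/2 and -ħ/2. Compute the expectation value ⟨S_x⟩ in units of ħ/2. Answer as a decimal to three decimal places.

0.800

⟨σ_x⟩ = 2 Re(a* b)/(|a|²+|b|²) with a = -4, b = -2.
a* b = 8, so ⟨σ_x⟩ = 16/20.
⟨S_x⟩ = (ħ/2)·⟨σ_x⟩.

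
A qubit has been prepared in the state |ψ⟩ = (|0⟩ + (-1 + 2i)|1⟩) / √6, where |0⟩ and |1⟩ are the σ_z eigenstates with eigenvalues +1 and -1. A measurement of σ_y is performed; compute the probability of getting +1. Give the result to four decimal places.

|+y⟩ = (|0⟩ + i|1⟩)/√2, so ⟨+y|ψ⟩ = (3 + i) / (√2·√6).
P = |3 + i|² / 12 = 10/12.

0.8333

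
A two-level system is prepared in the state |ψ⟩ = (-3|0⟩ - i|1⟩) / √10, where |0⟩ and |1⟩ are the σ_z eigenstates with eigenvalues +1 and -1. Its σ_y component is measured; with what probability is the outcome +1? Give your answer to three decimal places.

|+y⟩ = (|0⟩ + i|1⟩)/√2, so ⟨+y|ψ⟩ = (-4) / (√2·√10).
P = |-4|² / 20 = 16/20.

0.800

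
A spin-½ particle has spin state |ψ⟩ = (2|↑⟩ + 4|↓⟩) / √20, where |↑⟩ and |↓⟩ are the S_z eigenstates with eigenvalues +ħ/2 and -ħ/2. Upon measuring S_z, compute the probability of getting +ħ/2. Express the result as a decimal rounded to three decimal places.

The +ħ/2 outcome corresponds to |↑⟩. Its amplitude in |ψ⟩ is 2/√20.
P = |2|² / 20 = 4/20.

0.200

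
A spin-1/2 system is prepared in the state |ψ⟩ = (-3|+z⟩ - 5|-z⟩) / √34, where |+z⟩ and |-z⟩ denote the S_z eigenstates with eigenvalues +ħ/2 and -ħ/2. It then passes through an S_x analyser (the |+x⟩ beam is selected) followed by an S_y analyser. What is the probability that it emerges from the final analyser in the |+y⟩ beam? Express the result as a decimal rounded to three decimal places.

First analyser (S_x): P(|+x⟩) = |⟨+x|ψ⟩|² = 64/68.
After stage 1 the state is |+x⟩; P(|+y⟩) = |⟨+y|+x⟩|² = 1/2.
Joint probability = 64/68 × 1/2 = 0.471.

0.471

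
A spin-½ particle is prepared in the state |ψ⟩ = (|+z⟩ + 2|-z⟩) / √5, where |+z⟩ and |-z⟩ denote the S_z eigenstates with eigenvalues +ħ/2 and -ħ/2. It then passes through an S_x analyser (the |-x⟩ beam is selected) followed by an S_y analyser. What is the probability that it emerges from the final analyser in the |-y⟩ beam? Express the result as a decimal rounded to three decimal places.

0.050

First analyser (S_x): P(|-x⟩) = |⟨-x|ψ⟩|² = 1/10.
After stage 1 the state is |-x⟩; P(|-y⟩) = |⟨-y|-x⟩|² = 1/2.
Joint probability = 1/10 × 1/2 = 0.050.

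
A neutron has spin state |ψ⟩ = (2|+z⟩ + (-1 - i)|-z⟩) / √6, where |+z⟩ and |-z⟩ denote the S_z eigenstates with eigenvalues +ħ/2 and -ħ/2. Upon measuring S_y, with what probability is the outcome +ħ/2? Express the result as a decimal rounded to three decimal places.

|+y⟩ = (|+z⟩ + i|-z⟩)/√2, so ⟨+y|ψ⟩ = (1 + i) / (√2·√6).
P = |1 + i|² / 12 = 2/12.

0.167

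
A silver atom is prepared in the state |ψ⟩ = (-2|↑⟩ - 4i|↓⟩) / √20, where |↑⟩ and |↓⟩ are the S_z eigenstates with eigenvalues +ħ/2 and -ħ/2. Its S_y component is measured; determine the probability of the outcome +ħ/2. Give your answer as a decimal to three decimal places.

|+y⟩ = (|↑⟩ + i|↓⟩)/√2, so ⟨+y|ψ⟩ = (-6) / (√2·√20).
P = |-6|² / 40 = 36/40.

0.900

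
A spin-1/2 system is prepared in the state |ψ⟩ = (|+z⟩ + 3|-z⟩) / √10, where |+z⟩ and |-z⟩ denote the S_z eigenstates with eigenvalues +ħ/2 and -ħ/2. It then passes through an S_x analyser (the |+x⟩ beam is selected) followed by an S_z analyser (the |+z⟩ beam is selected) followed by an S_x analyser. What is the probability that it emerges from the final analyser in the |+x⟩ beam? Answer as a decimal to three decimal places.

0.200

First analyser (S_x): P(|+x⟩) = |⟨+x|ψ⟩|² = 16/20.
After stage 1 the state is |+x⟩; P(|+z⟩) = |⟨+z|+x⟩|² = 1/2.
After stage 2 the state is |+z⟩; P(|+x⟩) = |⟨+x|+z⟩|² = 1/2.
Joint probability = 16/20 × 1/2 × 1/2 = 0.200.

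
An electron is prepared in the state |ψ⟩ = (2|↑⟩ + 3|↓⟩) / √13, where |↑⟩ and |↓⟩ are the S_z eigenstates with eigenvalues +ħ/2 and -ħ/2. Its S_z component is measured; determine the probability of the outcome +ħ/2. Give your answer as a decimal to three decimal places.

The +ħ/2 outcome corresponds to |↑⟩. Its amplitude in |ψ⟩ is 2/√13.
P = |2|² / 13 = 4/13.

0.308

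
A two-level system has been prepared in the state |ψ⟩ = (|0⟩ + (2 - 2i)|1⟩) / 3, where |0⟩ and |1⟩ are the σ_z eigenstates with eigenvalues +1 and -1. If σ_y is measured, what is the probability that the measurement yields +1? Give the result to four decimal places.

0.2778

|+y⟩ = (|0⟩ + i|1⟩)/√2, so ⟨+y|ψ⟩ = (-1 - 2i) / (√2·3).
P = |-1 - 2i|² / 18 = 5/18.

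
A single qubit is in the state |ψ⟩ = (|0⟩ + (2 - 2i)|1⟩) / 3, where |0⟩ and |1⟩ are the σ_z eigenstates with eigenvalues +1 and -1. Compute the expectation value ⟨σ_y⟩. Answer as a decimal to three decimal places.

⟨σ_y⟩ = 2 Im(a* b)/(|a|²+|b|²) with a = 1, b = (2 - 2i).
a* b = (2 - 2i), so ⟨σ_y⟩ = -4/9.

-0.444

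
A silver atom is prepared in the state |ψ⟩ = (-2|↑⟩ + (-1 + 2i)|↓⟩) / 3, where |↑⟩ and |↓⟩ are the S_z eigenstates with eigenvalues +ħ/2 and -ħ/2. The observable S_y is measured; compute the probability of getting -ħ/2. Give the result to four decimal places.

0.9444

|-y⟩ = (|↑⟩ - i|↓⟩)/√2, so ⟨-y|ψ⟩ = (-4 - i) / (√2·3).
P = |-4 - i|² / 18 = 17/18.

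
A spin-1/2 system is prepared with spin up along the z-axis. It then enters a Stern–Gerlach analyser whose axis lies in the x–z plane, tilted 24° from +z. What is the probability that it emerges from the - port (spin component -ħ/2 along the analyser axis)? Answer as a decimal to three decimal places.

For spin-½, the probability of finding spin-up along an axis at angle θ to the initial spin direction is cos²(θ/2); spin-down is sin²(θ/2).
θ = 24°, so P = sin²(12°) ≈ 0.043.

0.043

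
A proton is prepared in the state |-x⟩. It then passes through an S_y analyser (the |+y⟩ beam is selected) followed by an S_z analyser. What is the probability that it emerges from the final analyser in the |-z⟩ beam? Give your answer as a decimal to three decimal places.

First analyser (S_y): from |-x⟩, P(|+y⟩) = 1/2.
After stage 1 the state is |+y⟩; P(|-z⟩) = |⟨-z|+y⟩|² = 1/2.
Joint probability = 1/2 × 1/2 = 0.250.

0.250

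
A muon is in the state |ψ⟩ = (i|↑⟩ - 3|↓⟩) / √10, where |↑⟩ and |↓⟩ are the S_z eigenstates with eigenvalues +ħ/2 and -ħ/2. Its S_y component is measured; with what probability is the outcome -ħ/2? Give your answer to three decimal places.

0.200

|-y⟩ = (|↑⟩ - i|↓⟩)/√2, so ⟨-y|ψ⟩ = (-2i) / (√2·√10).
P = |-2i|² / 20 = 4/20.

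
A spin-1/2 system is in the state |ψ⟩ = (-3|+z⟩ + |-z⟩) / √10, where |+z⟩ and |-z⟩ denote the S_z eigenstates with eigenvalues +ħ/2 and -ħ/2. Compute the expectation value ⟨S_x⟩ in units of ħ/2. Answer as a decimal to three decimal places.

-0.600

⟨σ_x⟩ = 2 Re(a* b)/(|a|²+|b|²) with a = -3, b = 1.
a* b = -3, so ⟨σ_x⟩ = -6/10.
⟨S_x⟩ = (ħ/2)·⟨σ_x⟩.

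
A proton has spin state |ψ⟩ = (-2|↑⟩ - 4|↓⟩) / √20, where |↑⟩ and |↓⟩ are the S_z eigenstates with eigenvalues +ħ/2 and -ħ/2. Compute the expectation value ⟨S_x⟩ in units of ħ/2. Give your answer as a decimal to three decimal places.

0.800

⟨σ_x⟩ = 2 Re(a* b)/(|a|²+|b|²) with a = -2, b = -4.
a* b = 8, so ⟨σ_x⟩ = 16/20.
⟨S_x⟩ = (ħ/2)·⟨σ_x⟩.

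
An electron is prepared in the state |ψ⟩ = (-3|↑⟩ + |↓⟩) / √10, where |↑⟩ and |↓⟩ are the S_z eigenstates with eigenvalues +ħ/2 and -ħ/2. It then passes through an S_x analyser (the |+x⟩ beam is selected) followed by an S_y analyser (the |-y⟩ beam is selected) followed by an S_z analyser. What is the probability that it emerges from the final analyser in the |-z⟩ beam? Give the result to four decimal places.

First analyser (S_x): P(|+x⟩) = |⟨+x|ψ⟩|² = 4/20.
After stage 1 the state is |+x⟩; P(|-y⟩) = |⟨-y|+x⟩|² = 1/2.
After stage 2 the state is |-y⟩; P(|-z⟩) = |⟨-z|-y⟩|² = 1/2.
Joint probability = 4/20 × 1/2 × 1/2 = 0.0500.

0.0500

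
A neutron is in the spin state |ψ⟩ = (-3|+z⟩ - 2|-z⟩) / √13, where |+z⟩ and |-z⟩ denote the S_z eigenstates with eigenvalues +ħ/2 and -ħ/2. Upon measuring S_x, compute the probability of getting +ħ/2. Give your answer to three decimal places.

0.962

|+x⟩ = (|+z⟩ + |-z⟩)/√2, so ⟨+x|ψ⟩ = (-5) / (√2·√13).
P = |-5|² / 26 = 25/26.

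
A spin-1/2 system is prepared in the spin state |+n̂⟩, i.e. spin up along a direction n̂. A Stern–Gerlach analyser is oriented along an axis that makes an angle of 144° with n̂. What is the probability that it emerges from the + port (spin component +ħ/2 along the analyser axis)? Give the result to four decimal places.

0.0955

For spin-½, the probability of finding spin-up along an axis at angle θ to the initial spin direction is cos²(θ/2); spin-down is sin²(θ/2).
θ = 144°, so P = cos²(72°) ≈ 0.0955.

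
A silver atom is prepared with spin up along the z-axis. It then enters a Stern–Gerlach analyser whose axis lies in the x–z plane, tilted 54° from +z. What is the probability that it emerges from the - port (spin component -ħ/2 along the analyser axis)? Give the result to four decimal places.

For spin-½, the probability of finding spin-up along an axis at angle θ to the initial spin direction is cos²(θ/2); spin-down is sin²(θ/2).
θ = 54°, so P = sin²(27°) ≈ 0.2061.

0.2061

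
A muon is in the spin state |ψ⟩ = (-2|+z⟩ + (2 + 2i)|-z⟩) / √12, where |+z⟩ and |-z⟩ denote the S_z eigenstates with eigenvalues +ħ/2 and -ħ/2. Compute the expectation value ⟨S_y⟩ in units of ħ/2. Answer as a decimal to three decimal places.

-0.667

⟨σ_y⟩ = 2 Im(a* b)/(|a|²+|b|²) with a = -2, b = (2 + 2i).
a* b = (-4 - 4i), so ⟨σ_y⟩ = -8/12.
⟨S_y⟩ = (ħ/2)·⟨σ_y⟩.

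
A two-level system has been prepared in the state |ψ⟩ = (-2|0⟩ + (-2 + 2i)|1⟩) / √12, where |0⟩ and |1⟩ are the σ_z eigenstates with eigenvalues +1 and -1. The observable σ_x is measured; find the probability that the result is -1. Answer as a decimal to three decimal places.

0.167

|-x⟩ = (|0⟩ - |1⟩)/√2, so ⟨-x|ψ⟩ = (-2i) / (√2·√12).
P = |-2i|² / 24 = 4/24.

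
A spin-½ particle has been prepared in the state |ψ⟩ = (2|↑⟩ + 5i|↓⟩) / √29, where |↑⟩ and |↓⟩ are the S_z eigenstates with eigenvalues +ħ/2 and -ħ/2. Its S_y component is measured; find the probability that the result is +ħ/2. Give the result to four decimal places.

|+y⟩ = (|↑⟩ + i|↓⟩)/√2, so ⟨+y|ψ⟩ = (7) / (√2·√29).
P = |7|² / 58 = 49/58.

0.8448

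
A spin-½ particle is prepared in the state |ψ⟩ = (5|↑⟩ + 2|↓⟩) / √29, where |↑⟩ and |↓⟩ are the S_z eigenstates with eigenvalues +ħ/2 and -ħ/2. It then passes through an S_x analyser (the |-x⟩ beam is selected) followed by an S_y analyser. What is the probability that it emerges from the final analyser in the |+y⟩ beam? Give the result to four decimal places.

0.0776

First analyser (S_x): P(|-x⟩) = |⟨-x|ψ⟩|² = 9/58.
After stage 1 the state is |-x⟩; P(|+y⟩) = |⟨+y|-x⟩|² = 1/2.
Joint probability = 9/58 × 1/2 = 0.0776.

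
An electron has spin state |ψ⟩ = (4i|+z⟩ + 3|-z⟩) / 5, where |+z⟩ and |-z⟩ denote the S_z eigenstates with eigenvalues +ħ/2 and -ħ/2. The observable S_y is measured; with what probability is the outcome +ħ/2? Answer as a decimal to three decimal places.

0.020

|+y⟩ = (|+z⟩ + i|-z⟩)/√2, so ⟨+y|ψ⟩ = (i) / (√2·5).
P = |i|² / 50 = 1/50.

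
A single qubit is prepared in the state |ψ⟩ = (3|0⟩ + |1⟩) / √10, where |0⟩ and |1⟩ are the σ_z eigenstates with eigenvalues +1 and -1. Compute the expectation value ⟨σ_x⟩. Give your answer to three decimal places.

⟨σ_x⟩ = 2 Re(a* b)/(|a|²+|b|²) with a = 3, b = 1.
a* b = 3, so ⟨σ_x⟩ = 6/10.

0.600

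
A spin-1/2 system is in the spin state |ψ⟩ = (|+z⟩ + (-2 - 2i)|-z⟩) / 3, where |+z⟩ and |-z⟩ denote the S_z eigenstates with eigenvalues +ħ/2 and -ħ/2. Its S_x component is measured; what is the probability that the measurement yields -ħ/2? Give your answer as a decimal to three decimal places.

0.722

|-x⟩ = (|+z⟩ - |-z⟩)/√2, so ⟨-x|ψ⟩ = (3 + 2i) / (√2·3).
P = |3 + 2i|² / 18 = 13/18.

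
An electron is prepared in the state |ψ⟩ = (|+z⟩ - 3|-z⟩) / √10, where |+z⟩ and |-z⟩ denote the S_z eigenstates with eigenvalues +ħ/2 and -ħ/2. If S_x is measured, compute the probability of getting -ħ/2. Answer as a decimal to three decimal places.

|-x⟩ = (|+z⟩ - |-z⟩)/√2, so ⟨-x|ψ⟩ = (4) / (√2·√10).
P = |4|² / 20 = 16/20.

0.800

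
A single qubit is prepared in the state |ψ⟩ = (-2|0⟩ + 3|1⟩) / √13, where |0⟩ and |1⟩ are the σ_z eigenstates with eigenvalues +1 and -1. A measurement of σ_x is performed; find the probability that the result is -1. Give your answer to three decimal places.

|-x⟩ = (|0⟩ - |1⟩)/√2, so ⟨-x|ψ⟩ = (-5) / (√2·√13).
P = |-5|² / 26 = 25/26.

0.962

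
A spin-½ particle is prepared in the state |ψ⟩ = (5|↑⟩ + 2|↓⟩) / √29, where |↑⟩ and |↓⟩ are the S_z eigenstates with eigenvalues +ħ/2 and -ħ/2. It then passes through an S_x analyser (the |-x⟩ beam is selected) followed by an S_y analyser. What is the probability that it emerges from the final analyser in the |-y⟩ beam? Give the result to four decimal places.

First analyser (S_x): P(|-x⟩) = |⟨-x|ψ⟩|² = 9/58.
After stage 1 the state is |-x⟩; P(|-y⟩) = |⟨-y|-x⟩|² = 1/2.
Joint probability = 9/58 × 1/2 = 0.0776.

0.0776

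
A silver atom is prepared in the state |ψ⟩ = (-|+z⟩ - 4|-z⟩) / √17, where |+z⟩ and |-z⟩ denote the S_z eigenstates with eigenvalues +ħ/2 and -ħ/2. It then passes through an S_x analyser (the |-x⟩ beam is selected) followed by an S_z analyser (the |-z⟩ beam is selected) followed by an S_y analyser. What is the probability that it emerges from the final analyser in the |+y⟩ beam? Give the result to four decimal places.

First analyser (S_x): P(|-x⟩) = |⟨-x|ψ⟩|² = 9/34.
After stage 1 the state is |-x⟩; P(|-z⟩) = |⟨-z|-x⟩|² = 1/2.
After stage 2 the state is |-z⟩; P(|+y⟩) = |⟨+y|-z⟩|² = 1/2.
Joint probability = 9/34 × 1/2 × 1/2 = 0.0662.

0.0662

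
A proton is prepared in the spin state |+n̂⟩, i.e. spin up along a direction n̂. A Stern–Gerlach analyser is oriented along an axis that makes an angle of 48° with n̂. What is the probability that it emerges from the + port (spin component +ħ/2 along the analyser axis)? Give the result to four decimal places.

0.8346

For spin-½, the probability of finding spin-up along an axis at angle θ to the initial spin direction is cos²(θ/2); spin-down is sin²(θ/2).
θ = 48°, so P = cos²(24°) ≈ 0.8346.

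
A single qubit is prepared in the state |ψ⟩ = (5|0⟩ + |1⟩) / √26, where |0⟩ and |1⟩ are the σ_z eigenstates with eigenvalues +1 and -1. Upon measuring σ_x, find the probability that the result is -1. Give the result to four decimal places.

0.3077

|-x⟩ = (|0⟩ - |1⟩)/√2, so ⟨-x|ψ⟩ = (4) / (√2·√26).
P = |4|² / 52 = 16/52.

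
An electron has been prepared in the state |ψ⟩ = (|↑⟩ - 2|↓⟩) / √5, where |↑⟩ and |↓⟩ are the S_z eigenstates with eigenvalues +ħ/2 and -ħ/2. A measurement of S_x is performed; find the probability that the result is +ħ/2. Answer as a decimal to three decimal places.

|+x⟩ = (|↑⟩ + |↓⟩)/√2, so ⟨+x|ψ⟩ = (-1) / (√2·√5).
P = |-1|² / 10 = 1/10.

0.100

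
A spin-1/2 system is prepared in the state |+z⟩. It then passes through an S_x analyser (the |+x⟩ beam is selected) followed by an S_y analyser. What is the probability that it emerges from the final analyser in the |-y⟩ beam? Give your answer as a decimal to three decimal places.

0.250

First analyser (S_x): from |+z⟩, P(|+x⟩) = 1/2.
After stage 1 the state is |+x⟩; P(|-y⟩) = |⟨-y|+x⟩|² = 1/2.
Joint probability = 1/2 × 1/2 = 0.250.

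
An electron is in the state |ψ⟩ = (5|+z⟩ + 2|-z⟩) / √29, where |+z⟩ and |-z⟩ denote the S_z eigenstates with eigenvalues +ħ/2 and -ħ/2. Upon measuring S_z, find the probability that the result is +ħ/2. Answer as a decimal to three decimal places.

The +ħ/2 outcome corresponds to |+z⟩. Its amplitude in |ψ⟩ is 5/√29.
P = |5|² / 29 = 25/29.

0.862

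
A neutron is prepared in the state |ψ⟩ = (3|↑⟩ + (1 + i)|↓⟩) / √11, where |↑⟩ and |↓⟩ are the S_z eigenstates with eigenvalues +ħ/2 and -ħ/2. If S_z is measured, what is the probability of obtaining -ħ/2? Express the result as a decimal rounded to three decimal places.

The -ħ/2 outcome corresponds to |↓⟩. Its amplitude in |ψ⟩ is (1 + i)/√11.
P = |1 + i|² / 11 = 2/11.

0.182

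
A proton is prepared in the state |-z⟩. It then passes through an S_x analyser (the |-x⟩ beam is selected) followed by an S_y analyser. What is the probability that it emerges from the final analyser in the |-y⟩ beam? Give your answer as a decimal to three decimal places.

First analyser (S_x): from |-z⟩, P(|-x⟩) = 1/2.
After stage 1 the state is |-x⟩; P(|-y⟩) = |⟨-y|-x⟩|² = 1/2.
Joint probability = 1/2 × 1/2 = 0.250.

0.250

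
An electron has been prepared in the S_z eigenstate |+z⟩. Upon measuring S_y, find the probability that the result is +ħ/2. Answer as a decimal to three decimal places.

In the S_z basis, |+z⟩ = |+z⟩ and |+y⟩ = (|+z⟩ + i|-z⟩)/√2.
|⟨+y|+z⟩|² = 1/2.

0.500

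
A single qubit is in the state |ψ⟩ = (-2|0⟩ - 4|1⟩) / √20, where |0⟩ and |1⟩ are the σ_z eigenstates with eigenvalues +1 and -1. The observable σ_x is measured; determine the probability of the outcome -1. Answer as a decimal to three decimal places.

|-x⟩ = (|0⟩ - |1⟩)/√2, so ⟨-x|ψ⟩ = (2) / (√2·√20).
P = |2|² / 40 = 4/40.

0.100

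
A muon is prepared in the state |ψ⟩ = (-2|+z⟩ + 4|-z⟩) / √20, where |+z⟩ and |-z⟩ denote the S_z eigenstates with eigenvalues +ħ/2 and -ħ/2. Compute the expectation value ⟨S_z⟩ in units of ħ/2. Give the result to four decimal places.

-0.6000

⟨σ_z⟩ = |a|² - |b|² divided by |a|²+|b|², with a, b the |+z⟩, |-z⟩ amplitudes.
= (4 - 16)/20 = -12/20.
⟨S_z⟩ = (ħ/2)·⟨σ_z⟩.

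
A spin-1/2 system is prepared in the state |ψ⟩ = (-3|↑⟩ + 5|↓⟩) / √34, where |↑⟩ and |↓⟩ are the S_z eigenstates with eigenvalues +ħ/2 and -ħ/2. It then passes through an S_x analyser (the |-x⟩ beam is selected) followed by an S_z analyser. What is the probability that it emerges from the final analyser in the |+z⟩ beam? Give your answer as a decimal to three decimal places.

First analyser (S_x): P(|-x⟩) = |⟨-x|ψ⟩|² = 64/68.
After stage 1 the state is |-x⟩; P(|+z⟩) = |⟨+z|-x⟩|² = 1/2.
Joint probability = 64/68 × 1/2 = 0.471.

0.471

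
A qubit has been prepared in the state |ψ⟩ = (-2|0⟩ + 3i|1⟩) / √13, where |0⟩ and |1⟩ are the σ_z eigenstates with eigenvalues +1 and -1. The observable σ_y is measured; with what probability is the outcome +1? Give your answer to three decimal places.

0.038

|+y⟩ = (|0⟩ + i|1⟩)/√2, so ⟨+y|ψ⟩ = (1) / (√2·√13).
P = |1|² / 26 = 1/26.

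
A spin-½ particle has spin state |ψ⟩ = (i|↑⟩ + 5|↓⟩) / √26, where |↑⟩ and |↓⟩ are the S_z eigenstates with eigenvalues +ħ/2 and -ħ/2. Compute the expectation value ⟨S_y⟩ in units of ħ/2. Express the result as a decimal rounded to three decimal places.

-0.385

⟨σ_y⟩ = 2 Im(a* b)/(|a|²+|b|²) with a = i, b = 5.
a* b = -5i, so ⟨σ_y⟩ = -10/26.
⟨S_y⟩ = (ħ/2)·⟨σ_y⟩.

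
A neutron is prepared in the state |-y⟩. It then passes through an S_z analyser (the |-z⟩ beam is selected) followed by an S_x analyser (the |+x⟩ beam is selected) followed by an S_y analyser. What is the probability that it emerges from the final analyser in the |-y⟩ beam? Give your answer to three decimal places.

First analyser (S_z): from |-y⟩, P(|-z⟩) = 1/2.
After stage 1 the state is |-z⟩; P(|+x⟩) = |⟨+x|-z⟩|² = 1/2.
After stage 2 the state is |+x⟩; P(|-y⟩) = |⟨-y|+x⟩|² = 1/2.
Joint probability = 1/2 × 1/2 × 1/2 = 0.125.

0.125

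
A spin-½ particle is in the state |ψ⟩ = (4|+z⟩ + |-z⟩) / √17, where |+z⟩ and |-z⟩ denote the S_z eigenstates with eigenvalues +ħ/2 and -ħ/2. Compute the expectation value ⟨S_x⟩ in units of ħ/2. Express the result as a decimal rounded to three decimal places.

⟨σ_x⟩ = 2 Re(a* b)/(|a|²+|b|²) with a = 4, b = 1.
a* b = 4, so ⟨σ_x⟩ = 8/17.
⟨S_x⟩ = (ħ/2)·⟨σ_x⟩.

0.471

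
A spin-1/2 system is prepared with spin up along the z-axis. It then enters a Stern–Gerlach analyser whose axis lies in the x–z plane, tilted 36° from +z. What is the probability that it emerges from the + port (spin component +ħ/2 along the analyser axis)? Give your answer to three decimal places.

For spin-½, the probability of finding spin-up along an axis at angle θ to the initial spin direction is cos²(θ/2); spin-down is sin²(θ/2).
θ = 36°, so P = cos²(18°) ≈ 0.905.

0.905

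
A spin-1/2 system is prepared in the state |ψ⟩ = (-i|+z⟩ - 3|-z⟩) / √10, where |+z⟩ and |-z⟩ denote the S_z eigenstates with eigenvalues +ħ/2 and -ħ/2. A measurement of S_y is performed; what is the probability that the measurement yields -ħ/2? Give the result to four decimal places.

0.8000

|-y⟩ = (|+z⟩ - i|-z⟩)/√2, so ⟨-y|ψ⟩ = (-4i) / (√2·√10).
P = |-4i|² / 20 = 16/20.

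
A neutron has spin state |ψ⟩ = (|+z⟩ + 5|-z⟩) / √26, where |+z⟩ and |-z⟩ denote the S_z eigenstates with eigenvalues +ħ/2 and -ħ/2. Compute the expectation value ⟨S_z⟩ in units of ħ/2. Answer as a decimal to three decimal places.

⟨σ_z⟩ = |a|² - |b|² divided by |a|²+|b|², with a, b the |+z⟩, |-z⟩ amplitudes.
= (1 - 25)/26 = -24/26.
⟨S_z⟩ = (ħ/2)·⟨σ_z⟩.

-0.923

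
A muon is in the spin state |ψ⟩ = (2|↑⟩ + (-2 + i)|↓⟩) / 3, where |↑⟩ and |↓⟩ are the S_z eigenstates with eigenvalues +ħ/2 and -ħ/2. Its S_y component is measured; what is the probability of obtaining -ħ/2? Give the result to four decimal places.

|-y⟩ = (|↑⟩ - i|↓⟩)/√2, so ⟨-y|ψ⟩ = (1 - 2i) / (√2·3).
P = |1 - 2i|² / 18 = 5/18.

0.2778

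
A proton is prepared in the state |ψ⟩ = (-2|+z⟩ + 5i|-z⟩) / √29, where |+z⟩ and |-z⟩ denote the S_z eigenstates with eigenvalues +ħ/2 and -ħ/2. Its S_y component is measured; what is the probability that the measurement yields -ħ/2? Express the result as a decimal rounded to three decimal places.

0.845

|-y⟩ = (|+z⟩ - i|-z⟩)/√2, so ⟨-y|ψ⟩ = (-7) / (√2·√29).
P = |-7|² / 58 = 49/58.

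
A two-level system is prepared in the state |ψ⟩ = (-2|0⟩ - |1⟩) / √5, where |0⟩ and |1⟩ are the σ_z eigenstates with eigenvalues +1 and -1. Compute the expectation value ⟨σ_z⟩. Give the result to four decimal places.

0.6000

⟨σ_z⟩ = |a|² - |b|² divided by |a|²+|b|², with a, b the |0⟩, |1⟩ amplitudes.
= (4 - 1)/5 = 3/5.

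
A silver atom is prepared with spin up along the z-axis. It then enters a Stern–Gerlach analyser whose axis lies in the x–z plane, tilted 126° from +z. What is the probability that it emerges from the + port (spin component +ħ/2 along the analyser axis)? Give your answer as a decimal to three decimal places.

For spin-½, the probability of finding spin-up along an axis at angle θ to the initial spin direction is cos²(θ/2); spin-down is sin²(θ/2).
θ = 126°, so P = cos²(63°) ≈ 0.206.

0.206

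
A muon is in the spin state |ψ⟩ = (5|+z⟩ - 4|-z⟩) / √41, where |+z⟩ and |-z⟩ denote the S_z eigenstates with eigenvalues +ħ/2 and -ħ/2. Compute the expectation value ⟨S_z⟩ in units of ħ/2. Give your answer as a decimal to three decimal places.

⟨σ_z⟩ = |a|² - |b|² divided by |a|²+|b|², with a, b the |+z⟩, |-z⟩ amplitudes.
= (25 - 16)/41 = 9/41.
⟨S_z⟩ = (ħ/2)·⟨σ_z⟩.

0.220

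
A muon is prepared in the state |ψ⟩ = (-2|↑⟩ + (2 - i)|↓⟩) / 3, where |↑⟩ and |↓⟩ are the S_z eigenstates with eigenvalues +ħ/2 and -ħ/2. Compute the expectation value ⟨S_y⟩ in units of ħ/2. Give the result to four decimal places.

⟨σ_y⟩ = 2 Im(a* b)/(|a|²+|b|²) with a = -2, b = (2 - i).
a* b = (-4 + 2i), so ⟨σ_y⟩ = 4/9.
⟨S_y⟩ = (ħ/2)·⟨σ_y⟩.

0.4444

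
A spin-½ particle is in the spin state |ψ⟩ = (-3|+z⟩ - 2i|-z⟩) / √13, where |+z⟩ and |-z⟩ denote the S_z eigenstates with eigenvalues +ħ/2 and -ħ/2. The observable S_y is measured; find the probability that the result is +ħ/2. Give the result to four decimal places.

0.9615

|+y⟩ = (|+z⟩ + i|-z⟩)/√2, so ⟨+y|ψ⟩ = (-5) / (√2·√13).
P = |-5|² / 26 = 25/26.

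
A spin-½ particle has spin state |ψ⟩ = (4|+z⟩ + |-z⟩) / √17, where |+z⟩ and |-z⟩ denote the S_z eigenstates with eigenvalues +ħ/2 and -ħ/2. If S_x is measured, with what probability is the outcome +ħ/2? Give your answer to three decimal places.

0.735

|+x⟩ = (|+z⟩ + |-z⟩)/√2, so ⟨+x|ψ⟩ = (5) / (√2·√17).
P = |5|² / 34 = 25/34.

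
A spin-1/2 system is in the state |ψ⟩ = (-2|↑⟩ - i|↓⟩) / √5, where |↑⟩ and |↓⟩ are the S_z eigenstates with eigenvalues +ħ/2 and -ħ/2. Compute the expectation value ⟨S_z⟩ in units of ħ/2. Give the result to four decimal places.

0.6000

⟨σ_z⟩ = |a|² - |b|² divided by |a|²+|b|², with a, b the |↑⟩, |↓⟩ amplitudes.
= (4 - 1)/5 = 3/5.
⟨S_z⟩ = (ħ/2)·⟨σ_z⟩.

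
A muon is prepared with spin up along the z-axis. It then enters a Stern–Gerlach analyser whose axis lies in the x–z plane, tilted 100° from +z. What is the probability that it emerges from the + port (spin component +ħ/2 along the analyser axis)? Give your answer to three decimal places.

0.413

For spin-½, the probability of finding spin-up along an axis at angle θ to the initial spin direction is cos²(θ/2); spin-down is sin²(θ/2).
θ = 100°, so P = cos²(50°) ≈ 0.413.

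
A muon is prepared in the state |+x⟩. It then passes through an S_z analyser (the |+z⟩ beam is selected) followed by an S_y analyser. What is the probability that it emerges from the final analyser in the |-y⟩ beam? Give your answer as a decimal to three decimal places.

First analyser (S_z): from |+x⟩, P(|+z⟩) = 1/2.
After stage 1 the state is |+z⟩; P(|-y⟩) = |⟨-y|+z⟩|² = 1/2.
Joint probability = 1/2 × 1/2 = 0.250.

0.250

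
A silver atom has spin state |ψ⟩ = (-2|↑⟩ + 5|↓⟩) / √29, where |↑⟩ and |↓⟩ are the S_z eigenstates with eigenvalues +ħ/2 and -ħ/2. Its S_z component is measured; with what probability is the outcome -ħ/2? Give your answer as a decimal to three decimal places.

The -ħ/2 outcome corresponds to |↓⟩. Its amplitude in |ψ⟩ is 5/√29.
P = |5|² / 29 = 25/29.

0.862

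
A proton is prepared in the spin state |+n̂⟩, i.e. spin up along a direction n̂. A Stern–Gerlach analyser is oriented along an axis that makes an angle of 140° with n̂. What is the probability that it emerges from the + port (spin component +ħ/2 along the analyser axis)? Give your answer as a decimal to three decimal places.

0.117

For spin-½, the probability of finding spin-up along an axis at angle θ to the initial spin direction is cos²(θ/2); spin-down is sin²(θ/2).
θ = 140°, so P = cos²(70°) ≈ 0.117.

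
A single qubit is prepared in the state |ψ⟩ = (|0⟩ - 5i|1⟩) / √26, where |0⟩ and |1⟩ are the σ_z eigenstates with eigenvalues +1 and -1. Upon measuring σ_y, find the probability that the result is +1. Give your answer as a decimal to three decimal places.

0.308

|+y⟩ = (|0⟩ + i|1⟩)/√2, so ⟨+y|ψ⟩ = (-4) / (√2·√26).
P = |-4|² / 52 = 16/52.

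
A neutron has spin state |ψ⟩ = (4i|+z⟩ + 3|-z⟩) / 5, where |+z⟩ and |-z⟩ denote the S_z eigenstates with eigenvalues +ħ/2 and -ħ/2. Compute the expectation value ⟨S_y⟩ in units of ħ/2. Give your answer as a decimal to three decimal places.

-0.960

⟨σ_y⟩ = 2 Im(a* b)/(|a|²+|b|²) with a = 4i, b = 3.
a* b = -12i, so ⟨σ_y⟩ = -24/25.
⟨S_y⟩ = (ħ/2)·⟨σ_y⟩.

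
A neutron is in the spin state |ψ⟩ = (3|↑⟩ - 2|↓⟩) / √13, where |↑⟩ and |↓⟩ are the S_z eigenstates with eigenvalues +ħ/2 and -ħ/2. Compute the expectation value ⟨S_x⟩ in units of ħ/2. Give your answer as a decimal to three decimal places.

⟨σ_x⟩ = 2 Re(a* b)/(|a|²+|b|²) with a = 3, b = -2.
a* b = -6, so ⟨σ_x⟩ = -12/13.
⟨S_x⟩ = (ħ/2)·⟨σ_x⟩.

-0.923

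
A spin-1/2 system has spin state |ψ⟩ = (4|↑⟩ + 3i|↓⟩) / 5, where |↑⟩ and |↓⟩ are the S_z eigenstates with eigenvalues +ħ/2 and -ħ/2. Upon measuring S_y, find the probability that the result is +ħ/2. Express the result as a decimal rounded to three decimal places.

0.980

|+y⟩ = (|↑⟩ + i|↓⟩)/√2, so ⟨+y|ψ⟩ = (7) / (√2·5).
P = |7|² / 50 = 49/50.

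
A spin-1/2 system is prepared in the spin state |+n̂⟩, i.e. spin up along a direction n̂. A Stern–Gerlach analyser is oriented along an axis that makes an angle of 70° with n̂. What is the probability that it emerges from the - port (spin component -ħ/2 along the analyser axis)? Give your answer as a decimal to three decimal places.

0.329

For spin-½, the probability of finding spin-up along an axis at angle θ to the initial spin direction is cos²(θ/2); spin-down is sin²(θ/2).
θ = 70°, so P = sin²(35°) ≈ 0.329.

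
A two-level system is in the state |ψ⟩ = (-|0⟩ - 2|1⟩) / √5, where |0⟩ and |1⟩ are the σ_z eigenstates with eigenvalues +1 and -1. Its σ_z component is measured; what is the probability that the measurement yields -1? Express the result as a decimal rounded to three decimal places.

The -1 outcome corresponds to |1⟩. Its amplitude in |ψ⟩ is -2/√5.
P = |-2|² / 5 = 4/5.

0.800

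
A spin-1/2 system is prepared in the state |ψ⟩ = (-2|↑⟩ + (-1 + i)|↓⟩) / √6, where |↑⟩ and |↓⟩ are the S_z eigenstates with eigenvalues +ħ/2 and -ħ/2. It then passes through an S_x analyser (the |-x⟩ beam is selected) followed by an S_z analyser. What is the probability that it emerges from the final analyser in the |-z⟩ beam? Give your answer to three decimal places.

0.083

First analyser (S_x): P(|-x⟩) = |⟨-x|ψ⟩|² = 2/12.
After stage 1 the state is |-x⟩; P(|-z⟩) = |⟨-z|-x⟩|² = 1/2.
Joint probability = 2/12 × 1/2 = 0.083.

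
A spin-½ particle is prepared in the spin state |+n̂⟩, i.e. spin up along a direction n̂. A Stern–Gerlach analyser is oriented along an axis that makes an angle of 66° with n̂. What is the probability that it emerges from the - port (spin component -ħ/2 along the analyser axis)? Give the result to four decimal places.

0.2966

For spin-½, the probability of finding spin-up along an axis at angle θ to the initial spin direction is cos²(θ/2); spin-down is sin²(θ/2).
θ = 66°, so P = sin²(33°) ≈ 0.2966.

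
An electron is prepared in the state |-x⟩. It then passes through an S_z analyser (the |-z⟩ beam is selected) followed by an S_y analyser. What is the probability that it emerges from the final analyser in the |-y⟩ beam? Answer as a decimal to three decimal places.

First analyser (S_z): from |-x⟩, P(|-z⟩) = 1/2.
After stage 1 the state is |-z⟩; P(|-y⟩) = |⟨-y|-z⟩|² = 1/2.
Joint probability = 1/2 × 1/2 = 0.250.

0.250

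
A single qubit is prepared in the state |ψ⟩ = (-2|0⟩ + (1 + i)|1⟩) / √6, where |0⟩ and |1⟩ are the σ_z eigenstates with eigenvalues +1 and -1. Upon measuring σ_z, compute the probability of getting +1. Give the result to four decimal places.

The +1 outcome corresponds to |0⟩. Its amplitude in |ψ⟩ is -2/√6.
P = |-2|² / 6 = 4/6.

0.6667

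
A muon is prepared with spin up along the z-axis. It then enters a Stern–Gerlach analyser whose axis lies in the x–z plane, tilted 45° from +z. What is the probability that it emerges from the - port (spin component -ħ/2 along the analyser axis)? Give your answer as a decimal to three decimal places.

For spin-½, the probability of finding spin-up along an axis at angle θ to the initial spin direction is cos²(θ/2); spin-down is sin²(θ/2).
θ = 45°, so P = sin²(22.5°) ≈ 0.146.

0.146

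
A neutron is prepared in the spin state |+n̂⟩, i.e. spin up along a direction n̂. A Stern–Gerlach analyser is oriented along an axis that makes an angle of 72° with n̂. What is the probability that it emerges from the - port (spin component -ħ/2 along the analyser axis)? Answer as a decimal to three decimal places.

0.345

For spin-½, the probability of finding spin-up along an axis at angle θ to the initial spin direction is cos²(θ/2); spin-down is sin²(θ/2).
θ = 72°, so P = sin²(36°) ≈ 0.345.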